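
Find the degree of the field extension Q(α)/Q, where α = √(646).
[Q(α):Q] = 2

[Q(α):Q] equals the degree of the minimal polynomial of α. Here α^2 = 646 and x^2 - 646 is irreducible (d = 646 is squarefree, ≠ 1, hence not a square), so deg(m_α) = 2. Thus [Q(α):Q] = 2.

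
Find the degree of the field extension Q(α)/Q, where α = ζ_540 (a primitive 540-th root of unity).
[Q(α):Q] = 144

The minimal polynomial of ζ_540 over Q is the 540-th cyclotomic polynomial Φ_540(x), which is irreducible over Q and has degree φ(540) = 144. Hence [Q(α):Q] = φ(540) = 144.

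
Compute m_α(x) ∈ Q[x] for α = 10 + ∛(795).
m_α(x) = x^3 - 30x^2 + 300x - 1795

Set β = α - 10 = ∛(795), so β^3 = 795. Then (α - 10)^3 - 795 = 0, i.e. α is a root of g(x) = (x - 10)^3 - 795 = x^3 - 30x^2 + 300x - 1795. Since g(x) = h(x - 10) where h(x) = x^3 - 795, and h is irreducible over Q (because 795 is not a perfect cube, so h has no rational root, and a monic cubic with no rational root is irreducible), g is also irreducible (irreducibility is preserved under the substitution x → x - 10). Hence m_α(x) = x^3 - 30x^2 + 300x - 1795.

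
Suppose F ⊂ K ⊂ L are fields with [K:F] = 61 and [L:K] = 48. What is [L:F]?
[L:F] = 2928

The tower law says that for any tower of field extensions F ⊂ K ⊂ L with finite degrees, [L:F] = [L:K] · [K:F]. Here this gives [L:F] = 48 · 61 = 2928.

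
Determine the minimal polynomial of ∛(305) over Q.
m_α(x) = x^3 - 305

α satisfies α^3 = 305, so x^3 - 305 annihilates α. By the rational root test, a rational root p/q (in lowest terms) of x^3 - 305 would satisfy p^3 = 305 q^3, forcing q = 1 and p^3 = 305; but 305 is not a perfect cube, contradiction. A monic cubic over Q with no rational root is irreducible (any nontrivial factorization would include a linear factor). Hence x^3 - 305 is the minimal polynomial of α, and in particular [Q(α):Q] = 3.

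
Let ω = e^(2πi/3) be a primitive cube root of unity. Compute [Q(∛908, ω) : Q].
[Q(∛908, ω) : Q] = 6

[Q(∛908):Q] = 3 (min poly x^3 - 908, irreducible since 908 is not a perfect cube). [Q(ω):Q] = 2 (min poly x^2 + x + 1). Since Q(∛908) ⊂ R and ω ∉ R, we have ω ∉ Q(∛908), so x^2 + x + 1 remains irreducible over Q(∛908) and [Q(∛908, ω) : Q(∛908)] = 2. By the tower law, [Q(∛908, ω) : Q] = 3 · 2 = 6. (In fact Q(∛908, ω) is the splitting field of x^3 - 908 over Q.)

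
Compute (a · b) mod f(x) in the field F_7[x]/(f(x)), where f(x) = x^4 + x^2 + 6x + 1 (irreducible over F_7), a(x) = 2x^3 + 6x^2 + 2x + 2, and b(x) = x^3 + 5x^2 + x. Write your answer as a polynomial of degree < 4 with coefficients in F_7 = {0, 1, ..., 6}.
a · b ≡ 4x^3 + x^2 + 4x + 3 (mod f(x))

Multiply in F_7[x]: a(x)·b(x) = (2x^3 + 6x^2 + 2x + 2)·(x^3 + 5x^2 + x) = 2x^6 + 2x^5 + 6x^4 + 4x^3 + 5x^2 + 2x. This has degree ≥ 4, so divide by f(x) over F_7: 2x^6 + 2x^5 + 6x^4 + 4x^3 + 5x^2 + 2x = (2x^2 + 2x + 4)·(x^4 + x^2 + 6x + 1) + (4x^3 + x^2 + 4x + 3). Hence a·b ≡ 4x^3 + x^2 + 4x + 3 (mod f). (F_7[x]/(f) is a field with 7^4 = 2401 elements since f is irreducible of degree 4.)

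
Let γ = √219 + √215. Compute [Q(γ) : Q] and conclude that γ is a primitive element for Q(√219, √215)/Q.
[Q(γ) : Q] = 4 (equivalently, Q(γ) = Q(√219, √215))

Obviously Q(γ) ⊆ Q(√219, √215), and [Q(√219, √215):Q] = 4 (since 219, 215 are distinct squarefree integers > 1 with 47085 not a perfect square). To show equality we compute the minimal polynomial of γ. From γ = √219 + √215: γ^2 = 219 + 2√(47085) + 215 = 434 + 2√(47085), so γ^2 - 434 = 2√(47085); squaring, (γ^2 - 434)^2 = 4·47085, i.e. γ^4 - 868γ^2 + 188356 - 188340 = 0, i.e. γ^4 - 868γ^2 + 16 = 0. So γ is a root of x^4 - 868x^2 + 16. This polynomial is irreducible over Q: it has no rational root (each ±√219 ± √215 is irrational), and any factorization into two quadratics over Q would force √(47085) ∈ Q (pairing opposite roots) or √219, √215 ∈ Q (other pairings), all impossible. Hence [Q(γ):Q] = 4 = [Q(√219, √215):Q], so Q(γ) = Q(√219, √215).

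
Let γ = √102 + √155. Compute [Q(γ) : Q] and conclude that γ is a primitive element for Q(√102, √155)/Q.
[Q(γ) : Q] = 4 (equivalently, Q(γ) = Q(√102, √155))

Obviously Q(γ) ⊆ Q(√102, √155), and [Q(√102, √155):Q] = 4 (since 102, 155 are distinct squarefree integers > 1 with 15810 not a perfect square). To show equality we compute the minimal polynomial of γ. From γ = √102 + √155: γ^2 = 102 + 2√(15810) + 155 = 257 + 2√(15810), so γ^2 - 257 = 2√(15810); squaring, (γ^2 - 257)^2 = 4·15810, i.e. γ^4 - 514γ^2 + 66049 - 63240 = 0, i.e. γ^4 - 514γ^2 + 2809 = 0. So γ is a root of x^4 - 514x^2 + 2809. This polynomial is irreducible over Q: it has no rational root (each ±√102 ± √155 is irrational), and any factorization into two quadratics over Q would force √(15810) ∈ Q (pairing opposite roots) or √102, √155 ∈ Q (other pairings), all impossible. Hence [Q(γ):Q] = 4 = [Q(√102, √155):Q], so Q(γ) = Q(√102, √155).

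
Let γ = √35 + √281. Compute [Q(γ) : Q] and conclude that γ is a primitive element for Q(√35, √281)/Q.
[Q(γ) : Q] = 4 (equivalently, Q(γ) = Q(√35, √281))

Obviously Q(γ) ⊆ Q(√35, √281), and [Q(√35, √281):Q] = 4 (since 35, 281 are distinct squarefree integers > 1 with 9835 not a perfect square). To show equality we compute the minimal polynomial of γ. From γ = √35 + √281: γ^2 = 35 + 2√(9835) + 281 = 316 + 2√(9835), so γ^2 - 316 = 2√(9835); squaring, (γ^2 - 316)^2 = 4·9835, i.e. γ^4 - 632γ^2 + 99856 - 39340 = 0, i.e. γ^4 - 632γ^2 + 60516 = 0. So γ is a root of x^4 - 632x^2 + 60516. This polynomial is irreducible over Q: it has no rational root (each ±√35 ± √281 is irrational), and any factorization into two quadratics over Q would force √(9835) ∈ Q (pairing opposite roots) or √35, √281 ∈ Q (other pairings), all impossible. Hence [Q(γ):Q] = 4 = [Q(√35, √281):Q], so Q(γ) = Q(√35, √281).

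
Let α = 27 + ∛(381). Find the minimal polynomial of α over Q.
m_α(x) = x^3 - 81x^2 + 2187x - 20064

Set β = α - 27 = ∛(381), so β^3 = 381. Then (α - 27)^3 - 381 = 0, i.e. α is a root of g(x) = (x - 27)^3 - 381 = x^3 - 81x^2 + 2187x - 20064. Since g(x) = h(x - 27) where h(x) = x^3 - 381, and h is irreducible over Q (because 381 is not a perfect cube, so h has no rational root, and a monic cubic with no rational root is irreducible), g is also irreducible (irreducibility is preserved under the substitution x → x - 27). Hence m_α(x) = x^3 - 81x^2 + 2187x - 20064.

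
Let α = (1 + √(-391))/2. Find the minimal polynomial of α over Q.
m_α(x) = x^2 - x + 98

From 2α - 1 = √(-391), squaring gives (2α - 1)^2 = -391, i.e. 4α^2 - 4α + 1 = -391, so α^2 - α + (1 + 391)/4 = 0. Since -391 ≡ 1 (mod 4), (1 + 391)/4 = 98 ∈ Z. The polynomial x^2 - x + 98 has discriminant 1 - 4·(98) = -391, which is not a perfect square in Q (d = -391 is squarefree and ≠ 1), so x^2 - x + 98 is irreducible over Q. It is the minimal polynomial of α.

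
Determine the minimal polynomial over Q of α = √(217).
m_α(x) = x^2 - 217

α satisfies α^2 - 217 = 0, so x^2 - 217 annihilates α. Since d = 217 is squarefree and ≠ 1, it is not a perfect square in Q, so x^2 - 217 has no rational root and is therefore irreducible over Q (a degree-2 polynomial over a field is irreducible iff it has no root). Hence m_α(x) = x^2 - 217.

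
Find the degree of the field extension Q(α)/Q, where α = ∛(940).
[Q(α):Q] = 3

The minimal polynomial of α is x^3 - 940, irreducible over Q since 940 is not a perfect cube (so x^3 - 940 has no rational root). Hence [Q(α):Q] = deg(m_α) = 3.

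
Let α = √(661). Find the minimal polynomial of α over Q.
m_α(x) = x^2 - 661

α satisfies α^2 - 661 = 0, so x^2 - 661 annihilates α. Since d = 661 is squarefree and ≠ 1, it is not a perfect square in Q, so x^2 - 661 has no rational root and is therefore irreducible over Q (a degree-2 polynomial over a field is irreducible iff it has no root). Hence m_α(x) = x^2 - 661.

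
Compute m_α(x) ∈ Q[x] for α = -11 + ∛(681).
m_α(x) = x^3 + 33x^2 + 363x + 650

Set β = α + 11 = ∛(681), so β^3 = 681. Then (α + 11)^3 - 681 = 0, i.e. α is a root of g(x) = (x + 11)^3 - 681 = x^3 + 33x^2 + 363x + 650. Since g(x) = h(x + 11) where h(x) = x^3 - 681, and h is irreducible over Q (because 681 is not a perfect cube, so h has no rational root, and a monic cubic with no rational root is irreducible), g is also irreducible (irreducibility is preserved under the substitution x → x + 11). Hence m_α(x) = x^3 + 33x^2 + 363x + 650.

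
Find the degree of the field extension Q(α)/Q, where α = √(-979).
[Q(α):Q] = 2

[Q(α):Q] equals the degree of the minimal polynomial of α. Here α^2 = -979 and x^2 + 979 is irreducible (d = -979 is squarefree, ≠ 1, hence not a square), so deg(m_α) = 2. Thus [Q(α):Q] = 2.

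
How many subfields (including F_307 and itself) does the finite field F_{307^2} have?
F_{307^2} has 2 subfields

The subfields of F_{p^n} are exactly the fields F_{p^d} for d | n (each is the fixed field of the unique index-d subgroup of Gal(F_{p^n}/F_p) ≅ Z/nZ). The divisors of n = 2 are {1, 2}, giving 2 subfields: F_{307^1}, F_{307^2}.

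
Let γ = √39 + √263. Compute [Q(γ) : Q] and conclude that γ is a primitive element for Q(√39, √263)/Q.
[Q(γ) : Q] = 4 (equivalently, Q(γ) = Q(√39, √263))

Obviously Q(γ) ⊆ Q(√39, √263), and [Q(√39, √263):Q] = 4 (since 39, 263 are distinct squarefree integers > 1 with 10257 not a perfect square). To show equality we compute the minimal polynomial of γ. From γ = √39 + √263: γ^2 = 39 + 2√(10257) + 263 = 302 + 2√(10257), so γ^2 - 302 = 2√(10257); squaring, (γ^2 - 302)^2 = 4·10257, i.e. γ^4 - 604γ^2 + 91204 - 41028 = 0, i.e. γ^4 - 604γ^2 + 50176 = 0. So γ is a root of x^4 - 604x^2 + 50176. This polynomial is irreducible over Q: it has no rational root (each ±√39 ± √263 is irrational), and any factorization into two quadratics over Q would force √(10257) ∈ Q (pairing opposite roots) or √39, √263 ∈ Q (other pairings), all impossible. Hence [Q(γ):Q] = 4 = [Q(√39, √263):Q], so Q(γ) = Q(√39, √263).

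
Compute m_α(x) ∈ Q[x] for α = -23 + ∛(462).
m_α(x) = x^3 + 69x^2 + 1587x + 11705

Set β = α + 23 = ∛(462), so β^3 = 462. Then (α + 23)^3 - 462 = 0, i.e. α is a root of g(x) = (x + 23)^3 - 462 = x^3 + 69x^2 + 1587x + 11705. Since g(x) = h(x + 23) where h(x) = x^3 - 462, and h is irreducible over Q (because 462 is not a perfect cube, so h has no rational root, and a monic cubic with no rational root is irreducible), g is also irreducible (irreducibility is preserved under the substitution x → x + 23). Hence m_α(x) = x^3 + 69x^2 + 1587x + 11705.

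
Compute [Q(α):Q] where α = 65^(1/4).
[Q(α):Q] = 4

α is a root of x^4 - 65. By Eisenstein's criterion at the prime p = 5 (which divides the constant term 65 but p^2 = 25 does not, since 65 is squarefree), x^4 - 65 is irreducible over Q. Hence [Q(α):Q] = 4.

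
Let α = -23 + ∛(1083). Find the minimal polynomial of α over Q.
m_α(x) = x^3 + 69x^2 + 1587x + 11084

Set β = α + 23 = ∛(1083), so β^3 = 1083. Then (α + 23)^3 - 1083 = 0, i.e. α is a root of g(x) = (x + 23)^3 - 1083 = x^3 + 69x^2 + 1587x + 11084. Since g(x) = h(x + 23) where h(x) = x^3 - 1083, and h is irreducible over Q (because 1083 is not a perfect cube, so h has no rational root, and a monic cubic with no rational root is irreducible), g is also irreducible (irreducibility is preserved under the substitution x → x + 23). Hence m_α(x) = x^3 + 69x^2 + 1587x + 11084.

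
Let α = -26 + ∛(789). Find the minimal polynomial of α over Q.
m_α(x) = x^3 + 78x^2 + 2028x + 16787

Set β = α + 26 = ∛(789), so β^3 = 789. Then (α + 26)^3 - 789 = 0, i.e. α is a root of g(x) = (x + 26)^3 - 789 = x^3 + 78x^2 + 2028x + 16787. Since g(x) = h(x + 26) where h(x) = x^3 - 789, and h is irreducible over Q (because 789 is not a perfect cube, so h has no rational root, and a monic cubic with no rational root is irreducible), g is also irreducible (irreducibility is preserved under the substitution x → x + 26). Hence m_α(x) = x^3 + 78x^2 + 2028x + 16787.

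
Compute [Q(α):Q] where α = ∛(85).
[Q(α):Q] = 3

The minimal polynomial of α is x^3 - 85, irreducible over Q since 85 is not a perfect cube (so x^3 - 85 has no rational root). Hence [Q(α):Q] = deg(m_α) = 3.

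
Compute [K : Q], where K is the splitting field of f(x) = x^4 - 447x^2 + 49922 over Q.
[K : Q] = 4

Solving the quadratic in x^2: x^2 = (447 ± √(447^2 - 4·49922))/2 = (447 ± √121)/2 = (447 ± 11)/2, giving x^2 = 229 or x^2 = 218. So f(x) = (x^2 - 229)(x^2 - 218) and the roots of f are ±√229, ±√218. Hence the splitting field is K = Q(√229, √218). Since 229 and 218 are distinct squarefree integers > 1, their product 49922 is not a perfect square, so √218 ∉ Q(√229). By the tower law [K:Q] = [Q(√229,√218):Q(√229)] · [Q(√229):Q] = 2 · 2 = 4.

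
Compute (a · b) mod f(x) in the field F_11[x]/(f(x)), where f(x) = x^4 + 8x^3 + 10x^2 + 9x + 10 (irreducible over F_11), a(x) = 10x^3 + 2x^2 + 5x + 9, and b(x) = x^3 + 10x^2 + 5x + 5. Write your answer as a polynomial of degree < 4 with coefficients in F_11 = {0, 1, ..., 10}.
a · b ≡ 9x^3 + 9x + 9 (mod f(x))

Multiply in F_11[x]: a(x)·b(x) = (10x^3 + 2x^2 + 5x + 9)·(x^3 + 10x^2 + 5x + 5) = 10x^6 + 3x^5 + 9x^4 + 9x^3 + 4x^2 + 4x + 1. This has degree ≥ 4, so divide by f(x) over F_11: 10x^6 + 3x^5 + 9x^4 + 9x^3 + 4x^2 + 4x + 1 = (10x^2 + 8)·(x^4 + 8x^3 + 10x^2 + 9x + 10) + (9x^3 + 9x + 9). Hence a·b ≡ 9x^3 + 9x + 9 (mod f). (F_11[x]/(f) is a field with 11^4 = 14641 elements since f is irreducible of degree 4.)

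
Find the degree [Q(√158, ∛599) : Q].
[Q(√158, ∛599) : Q] = 6

Let L = Q(√158, ∛599). Since Q(√158) ⊂ L and [Q(√158):Q] = 2, the tower law gives 2 | [L:Q]. Likewise Q(∛599) ⊂ L with [Q(∛599):Q] = 3 (because 599 is not a perfect cube), so 3 | [L:Q]. As gcd(2,3) = 1, [L:Q] is divisible by 6. Conversely L is generated over Q by √158 and ∛599, so [L:Q] ≤ 2·3 = 6. Therefore [Q(√158, ∛599) : Q] = 6.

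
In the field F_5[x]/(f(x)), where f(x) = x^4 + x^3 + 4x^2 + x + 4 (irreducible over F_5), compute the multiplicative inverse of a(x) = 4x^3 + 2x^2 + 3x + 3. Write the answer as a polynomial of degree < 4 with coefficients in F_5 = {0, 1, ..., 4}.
a(x)^(-1) ≡ 3x^3 + 3x^2 + 4x + 3 (mod f(x))

Since f is irreducible over F_5, F_5[x]/(f) is a field and a(x) ≠ 0 has an inverse. Apply the extended Euclidean algorithm to f(x) and a(x) in F_5[x]: f(x) = (4x + 2)·a(x) + (3x^2 + 3x + 3);  a(x) = (3x + 1)·(3x^2 + 3x + 3) + (x);  (3x^2 + 3x + 3) = (3x + 3)·(x) + (3). The last nonzero remainder is the constant 3 = gcd(f, a) in F_5. Back-substituting through the division chain expresses 3 = s(x)·a(x) + t(x)·f(x) with s(x) ≡ 4x^3 + 4x^2 + 2x + 4 (mod f), so (4x^3 + 4x^2 + 2x + 4)·a(x) ≡ 3 (mod f). Multiplying by 3^(-1) ≡ 2 in F_5 gives a(x)^(-1) ≡ 2·(4x^3 + 4x^2 + 2x + 4) ≡ 3x^3 + 3x^2 + 4x + 3 (mod f). Check: (4x^3 + 2x^2 + 3x + 3)·(3x^3 + 3x^2 + 4x + 3) = 2x^6 + 3x^5 + x^4 + 3x^3 + 2x^2 + x + 4 ≡ 1 (mod x^4 + x^3 + 4x^2 + x + 4).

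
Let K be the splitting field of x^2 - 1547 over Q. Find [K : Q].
[K : Q] = 2

f(x) = x^2 - 1547 factors as (x - √1547)(x + √1547). The splitting field is K = Q(√1547). Since 1547 is squarefree and > 1, it is not a perfect square, so x^2 - 1547 is irreducible over Q and [Q(√1547) : Q] = 2. Hence [K : Q] = 2.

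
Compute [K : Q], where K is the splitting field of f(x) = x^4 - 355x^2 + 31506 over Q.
[K : Q] = 4

Solving the quadratic in x^2: x^2 = (355 ± √(355^2 - 4·31506))/2 = (355 ± √1)/2 = (355 ± 1)/2, giving x^2 = 178 or x^2 = 177. So f(x) = (x^2 - 178)(x^2 - 177) and the roots of f are ±√178, ±√177. Hence the splitting field is K = Q(√178, √177). Since 178 and 177 are distinct squarefree integers > 1, their product 31506 is not a perfect square, so √177 ∉ Q(√178). By the tower law [K:Q] = [Q(√178,√177):Q(√178)] · [Q(√178):Q] = 2 · 2 = 4.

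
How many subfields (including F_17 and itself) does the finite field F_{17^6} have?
F_{17^6} has 4 subfields

The subfields of F_{p^n} are exactly the fields F_{p^d} for d | n (each is the fixed field of the unique index-d subgroup of Gal(F_{p^n}/F_p) ≅ Z/nZ). The divisors of n = 6 are {1, 2, 3, 6}, giving 4 subfields: F_{17^1}, F_{17^2}, F_{17^3}, F_{17^6}.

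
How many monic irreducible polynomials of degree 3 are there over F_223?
There are 3696448 monic irreducible polynomials of degree 3 over F_223

Each element of F_{223^3} that lies in no proper subfield is a root of exactly one monic irreducible of degree 3 over F_223, and each such polynomial has 3 distinct roots in F_{223^3}. By Möbius inversion the count is N_223(3) = (1/3) Σ_{d|3} μ(3/d) · 223^d = (1/3)(μ(3)·223^1 + μ(1)·223^3) = 11089344/3 = 3696448.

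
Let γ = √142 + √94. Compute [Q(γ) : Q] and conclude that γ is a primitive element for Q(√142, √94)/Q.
[Q(γ) : Q] = 4 (equivalently, Q(γ) = Q(√142, √94))

Obviously Q(γ) ⊆ Q(√142, √94), and [Q(√142, √94):Q] = 4 (since 142, 94 are distinct squarefree integers > 1 with 13348 not a perfect square). To show equality we compute the minimal polynomial of γ. From γ = √142 + √94: γ^2 = 142 + 2√(13348) + 94 = 236 + 2√(13348), so γ^2 - 236 = 2√(13348); squaring, (γ^2 - 236)^2 = 4·13348, i.e. γ^4 - 472γ^2 + 55696 - 53392 = 0, i.e. γ^4 - 472γ^2 + 2304 = 0. So γ is a root of x^4 - 472x^2 + 2304. This polynomial is irreducible over Q: it has no rational root (each ±√142 ± √94 is irrational), and any factorization into two quadratics over Q would force √(13348) ∈ Q (pairing opposite roots) or √142, √94 ∈ Q (other pairings), all impossible. Hence [Q(γ):Q] = 4 = [Q(√142, √94):Q], so Q(γ) = Q(√142, √94).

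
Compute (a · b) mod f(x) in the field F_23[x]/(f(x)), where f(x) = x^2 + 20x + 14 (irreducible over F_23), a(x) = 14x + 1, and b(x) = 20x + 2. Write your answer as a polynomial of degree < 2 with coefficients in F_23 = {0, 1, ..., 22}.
a · b ≡ 14x + 15 (mod f(x))

Multiply in F_23[x]: a(x)·b(x) = (14x + 1)·(20x + 2) = 4x^2 + 2x + 2. This has degree ≥ 2, so divide by f(x) over F_23: 4x^2 + 2x + 2 = (4)·(x^2 + 20x + 14) + (14x + 15). Hence a·b ≡ 14x + 15 (mod f). (F_23[x]/(f) is a field with 23^2 = 529 elements since f is irreducible of degree 2.)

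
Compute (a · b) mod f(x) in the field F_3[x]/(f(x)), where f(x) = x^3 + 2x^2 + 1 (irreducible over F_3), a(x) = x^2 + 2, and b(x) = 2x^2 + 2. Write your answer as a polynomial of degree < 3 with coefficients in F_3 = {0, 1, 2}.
a · b ≡ 2x^2 + x + 2 (mod f(x))

Multiply in F_3[x]: a(x)·b(x) = (x^2 + 2)·(2x^2 + 2) = 2x^4 + 1. This has degree ≥ 3, so divide by f(x) over F_3: 2x^4 + 1 = (2x + 2)·(x^3 + 2x^2 + 1) + (2x^2 + x + 2). Hence a·b ≡ 2x^2 + x + 2 (mod f). (F_3[x]/(f) is a field with 3^3 = 27 elements since f is irreducible of degree 3.)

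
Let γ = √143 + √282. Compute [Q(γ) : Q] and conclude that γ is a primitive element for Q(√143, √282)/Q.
[Q(γ) : Q] = 4 (equivalently, Q(γ) = Q(√143, √282))

Obviously Q(γ) ⊆ Q(√143, √282), and [Q(√143, √282):Q] = 4 (since 143, 282 are distinct squarefree integers > 1 with 40326 not a perfect square). To show equality we compute the minimal polynomial of γ. From γ = √143 + √282: γ^2 = 143 + 2√(40326) + 282 = 425 + 2√(40326), so γ^2 - 425 = 2√(40326); squaring, (γ^2 - 425)^2 = 4·40326, i.e. γ^4 - 850γ^2 + 180625 - 161304 = 0, i.e. γ^4 - 850γ^2 + 19321 = 0. So γ is a root of x^4 - 850x^2 + 19321. This polynomial is irreducible over Q: it has no rational root (each ±√143 ± √282 is irrational), and any factorization into two quadratics over Q would force √(40326) ∈ Q (pairing opposite roots) or √143, √282 ∈ Q (other pairings), all impossible. Hence [Q(γ):Q] = 4 = [Q(√143, √282):Q], so Q(γ) = Q(√143, √282).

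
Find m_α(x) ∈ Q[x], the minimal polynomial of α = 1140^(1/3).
m_α(x) = x^3 - 1140

α satisfies α^3 = 1140, so x^3 - 1140 annihilates α. By the rational root test, a rational root p/q (in lowest terms) of x^3 - 1140 would satisfy p^3 = 1140 q^3, forcing q = 1 and p^3 = 1140; but 1140 is not a perfect cube, contradiction. A monic cubic over Q with no rational root is irreducible (any nontrivial factorization would include a linear factor). Hence x^3 - 1140 is the minimal polynomial of α, and in particular [Q(α):Q] = 3.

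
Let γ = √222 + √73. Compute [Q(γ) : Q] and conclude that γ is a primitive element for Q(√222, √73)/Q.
[Q(γ) : Q] = 4 (equivalently, Q(γ) = Q(√222, √73))

Obviously Q(γ) ⊆ Q(√222, √73), and [Q(√222, √73):Q] = 4 (since 222, 73 are distinct squarefree integers > 1 with 16206 not a perfect square). To show equality we compute the minimal polynomial of γ. From γ = √222 + √73: γ^2 = 222 + 2√(16206) + 73 = 295 + 2√(16206), so γ^2 - 295 = 2√(16206); squaring, (γ^2 - 295)^2 = 4·16206, i.e. γ^4 - 590γ^2 + 87025 - 64824 = 0, i.e. γ^4 - 590γ^2 + 22201 = 0. So γ is a root of x^4 - 590x^2 + 22201. This polynomial is irreducible over Q: it has no rational root (each ±√222 ± √73 is irrational), and any factorization into two quadratics over Q would force √(16206) ∈ Q (pairing opposite roots) or √222, √73 ∈ Q (other pairings), all impossible. Hence [Q(γ):Q] = 4 = [Q(√222, √73):Q], so Q(γ) = Q(√222, √73).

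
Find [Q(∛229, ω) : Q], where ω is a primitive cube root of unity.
[Q(∛229, ω) : Q] = 6

[Q(∛229):Q] = 3 (min poly x^3 - 229, irreducible since 229 is not a perfect cube). [Q(ω):Q] = 2 (min poly x^2 + x + 1). Since Q(∛229) ⊂ R and ω ∉ R, we have ω ∉ Q(∛229), so x^2 + x + 1 remains irreducible over Q(∛229) and [Q(∛229, ω) : Q(∛229)] = 2. By the tower law, [Q(∛229, ω) : Q] = 3 · 2 = 6. (In fact Q(∛229, ω) is the splitting field of x^3 - 229 over Q.)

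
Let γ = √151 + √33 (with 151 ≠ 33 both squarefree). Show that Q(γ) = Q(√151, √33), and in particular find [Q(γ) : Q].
[Q(γ) : Q] = 4 (equivalently, Q(γ) = Q(√151, √33))

Obviously Q(γ) ⊆ Q(√151, √33), and [Q(√151, √33):Q] = 4 (since 151, 33 are distinct squarefree integers > 1 with 4983 not a perfect square). To show equality we compute the minimal polynomial of γ. From γ = √151 + √33: γ^2 = 151 + 2√(4983) + 33 = 184 + 2√(4983), so γ^2 - 184 = 2√(4983); squaring, (γ^2 - 184)^2 = 4·4983, i.e. γ^4 - 368γ^2 + 33856 - 19932 = 0, i.e. γ^4 - 368γ^2 + 13924 = 0. So γ is a root of x^4 - 368x^2 + 13924. This polynomial is irreducible over Q: it has no rational root (each ±√151 ± √33 is irrational), and any factorization into two quadratics over Q would force √(4983) ∈ Q (pairing opposite roots) or √151, √33 ∈ Q (other pairings), all impossible. Hence [Q(γ):Q] = 4 = [Q(√151, √33):Q], so Q(γ) = Q(√151, √33).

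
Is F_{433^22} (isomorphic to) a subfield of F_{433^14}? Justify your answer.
No: F_{433^22} is not a subfield of F_{433^14}

F_{p^m} embeds in F_{p^n} iff m | n. Here 22 ∤ 14 (since 14 = 0·22 + 14 with remainder 14 ≠ 0), so F_{433^22} is not a subfield of F_{433^14}. Equivalently: if it were, the tower law would give 22 = [F_{433^22}:F_433] dividing [F_{433^14}:F_433] = 14, contradiction.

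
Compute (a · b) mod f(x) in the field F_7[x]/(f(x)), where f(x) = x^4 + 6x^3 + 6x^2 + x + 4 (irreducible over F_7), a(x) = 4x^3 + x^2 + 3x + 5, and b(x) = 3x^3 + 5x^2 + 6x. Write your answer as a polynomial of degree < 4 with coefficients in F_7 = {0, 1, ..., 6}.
a · b ≡ 4x^3 + 3x^2 + x + 3 (mod f(x))

Multiply in F_7[x]: a(x)·b(x) = (4x^3 + x^2 + 3x + 5)·(3x^3 + 5x^2 + 6x) = 5x^6 + 2x^5 + 3x^4 + x^3 + x^2 + 2x. This has degree ≥ 4, so divide by f(x) over F_7: 5x^6 + 2x^5 + 3x^4 + x^3 + x^2 + 2x = (5x^2 + 1)·(x^4 + 6x^3 + 6x^2 + x + 4) + (4x^3 + 3x^2 + x + 3). Hence a·b ≡ 4x^3 + 3x^2 + x + 3 (mod f). (F_7[x]/(f) is a field with 7^4 = 2401 elements since f is irreducible of degree 4.)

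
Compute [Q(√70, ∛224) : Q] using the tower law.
[Q(√70, ∛224) : Q] = 6

Let L = Q(√70, ∛224). Since Q(√70) ⊂ L and [Q(√70):Q] = 2, the tower law gives 2 | [L:Q]. Likewise Q(∛224) ⊂ L with [Q(∛224):Q] = 3 (because 224 is not a perfect cube), so 3 | [L:Q]. As gcd(2,3) = 1, [L:Q] is divisible by 6. Conversely L is generated over Q by √70 and ∛224, so [L:Q] ≤ 2·3 = 6. Therefore [Q(√70, ∛224) : Q] = 6.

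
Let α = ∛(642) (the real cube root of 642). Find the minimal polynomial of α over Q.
m_α(x) = x^3 - 642

α satisfies α^3 = 642, so x^3 - 642 annihilates α. By the rational root test, a rational root p/q (in lowest terms) of x^3 - 642 would satisfy p^3 = 642 q^3, forcing q = 1 and p^3 = 642; but 642 is not a perfect cube, contradiction. A monic cubic over Q with no rational root is irreducible (any nontrivial factorization would include a linear factor). Hence x^3 - 642 is the minimal polynomial of α, and in particular [Q(α):Q] = 3.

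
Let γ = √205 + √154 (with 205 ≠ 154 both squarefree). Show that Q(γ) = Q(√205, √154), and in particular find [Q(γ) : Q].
[Q(γ) : Q] = 4 (equivalently, Q(γ) = Q(√205, √154))

Obviously Q(γ) ⊆ Q(√205, √154), and [Q(√205, √154):Q] = 4 (since 205, 154 are distinct squarefree integers > 1 with 31570 not a perfect square). To show equality we compute the minimal polynomial of γ. From γ = √205 + √154: γ^2 = 205 + 2√(31570) + 154 = 359 + 2√(31570), so γ^2 - 359 = 2√(31570); squaring, (γ^2 - 359)^2 = 4·31570, i.e. γ^4 - 718γ^2 + 128881 - 126280 = 0, i.e. γ^4 - 718γ^2 + 2601 = 0. So γ is a root of x^4 - 718x^2 + 2601. This polynomial is irreducible over Q: it has no rational root (each ±√205 ± √154 is irrational), and any factorization into two quadratics over Q would force √(31570) ∈ Q (pairing opposite roots) or √205, √154 ∈ Q (other pairings), all impossible. Hence [Q(γ):Q] = 4 = [Q(√205, √154):Q], so Q(γ) = Q(√205, √154).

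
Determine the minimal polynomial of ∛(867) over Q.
m_α(x) = x^3 - 867

α satisfies α^3 = 867, so x^3 - 867 annihilates α. By the rational root test, a rational root p/q (in lowest terms) of x^3 - 867 would satisfy p^3 = 867 q^3, forcing q = 1 and p^3 = 867; but 867 is not a perfect cube, contradiction. A monic cubic over Q with no rational root is irreducible (any nontrivial factorization would include a linear factor). Hence x^3 - 867 is the minimal polynomial of α, and in particular [Q(α):Q] = 3.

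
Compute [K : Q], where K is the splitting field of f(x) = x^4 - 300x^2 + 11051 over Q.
[K : Q] = 4

Solving the quadratic in x^2: x^2 = (300 ± √(300^2 - 4·11051))/2 = (300 ± √45796)/2 = (300 ± 214)/2, giving x^2 = 257 or x^2 = 43. So f(x) = (x^2 - 257)(x^2 - 43) and the roots of f are ±√257, ±√43. Hence the splitting field is K = Q(√257, √43). Since 257 and 43 are distinct squarefree integers > 1, their product 11051 is not a perfect square, so √43 ∉ Q(√257). By the tower law [K:Q] = [Q(√257,√43):Q(√257)] · [Q(√257):Q] = 2 · 2 = 4.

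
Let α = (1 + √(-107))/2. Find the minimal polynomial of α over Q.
m_α(x) = x^2 - x + 27

From 2α - 1 = √(-107), squaring gives (2α - 1)^2 = -107, i.e. 4α^2 - 4α + 1 = -107, so α^2 - α + (1 + 107)/4 = 0. Since -107 ≡ 1 (mod 4), (1 + 107)/4 = 27 ∈ Z. The polynomial x^2 - x + 27 has discriminant 1 - 4·(27) = -107, which is not a perfect square in Q (d = -107 is squarefree and ≠ 1), so x^2 - x + 27 is irreducible over Q. It is the minimal polynomial of α.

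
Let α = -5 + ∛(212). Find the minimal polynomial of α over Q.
m_α(x) = x^3 + 15x^2 + 75x - 87

Set β = α + 5 = ∛(212), so β^3 = 212. Then (α + 5)^3 - 212 = 0, i.e. α is a root of g(x) = (x + 5)^3 - 212 = x^3 + 15x^2 + 75x - 87. Since g(x) = h(x + 5) where h(x) = x^3 - 212, and h is irreducible over Q (because 212 is not a perfect cube, so h has no rational root, and a monic cubic with no rational root is irreducible), g is also irreducible (irreducibility is preserved under the substitution x → x + 5). Hence m_α(x) = x^3 + 15x^2 + 75x - 87.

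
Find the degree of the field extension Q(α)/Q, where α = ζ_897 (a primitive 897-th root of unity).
[Q(α):Q] = 528

The minimal polynomial of ζ_897 over Q is the 897-th cyclotomic polynomial Φ_897(x), which is irreducible over Q and has degree φ(897) = 528. Hence [Q(α):Q] = φ(897) = 528.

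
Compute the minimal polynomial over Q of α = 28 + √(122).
m_α(x) = x^2 - 56x + 662

From α - 28 = √(122), squaring gives (α - 28)^2 = 122, i.e. α^2 - 56α + 784 = 122, so α^2 - 56α + 662 = 0. The discriminant of x^2 - 56x + 662 is (-56)^2 - 4·(662) = 3136 - 2648 = 488, and 4·(122) is not a perfect square in Q since 122 is squarefree and ≠ 1. Hence x^2 - 56x + 662 is irreducible over Q and is the minimal polynomial of α.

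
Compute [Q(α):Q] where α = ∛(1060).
[Q(α):Q] = 3

The minimal polynomial of α is x^3 - 1060, irreducible over Q since 1060 is not a perfect cube (so x^3 - 1060 has no rational root). Hence [Q(α):Q] = deg(m_α) = 3.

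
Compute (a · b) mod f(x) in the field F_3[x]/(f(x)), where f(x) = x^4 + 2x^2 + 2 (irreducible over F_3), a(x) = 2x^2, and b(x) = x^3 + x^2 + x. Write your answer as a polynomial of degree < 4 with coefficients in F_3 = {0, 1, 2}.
a · b ≡ x^3 + 2x^2 + 2x + 2 (mod f(x))

Multiply in F_3[x]: a(x)·b(x) = (2x^2)·(x^3 + x^2 + x) = 2x^5 + 2x^4 + 2x^3. This has degree ≥ 4, so divide by f(x) over F_3: 2x^5 + 2x^4 + 2x^3 = (2x + 2)·(x^4 + 2x^2 + 2) + (x^3 + 2x^2 + 2x + 2). Hence a·b ≡ x^3 + 2x^2 + 2x + 2 (mod f). (F_3[x]/(f) is a field with 3^4 = 81 elements since f is irreducible of degree 4.)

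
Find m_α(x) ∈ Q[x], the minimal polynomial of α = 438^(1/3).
m_α(x) = x^3 - 438

α satisfies α^3 = 438, so x^3 - 438 annihilates α. By the rational root test, a rational root p/q (in lowest terms) of x^3 - 438 would satisfy p^3 = 438 q^3, forcing q = 1 and p^3 = 438; but 438 is not a perfect cube, contradiction. A monic cubic over Q with no rational root is irreducible (any nontrivial factorization would include a linear factor). Hence x^3 - 438 is the minimal polynomial of α, and in particular [Q(α):Q] = 3.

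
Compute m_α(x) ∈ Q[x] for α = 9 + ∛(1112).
m_α(x) = x^3 - 27x^2 + 243x - 1841

Set β = α - 9 = ∛(1112), so β^3 = 1112. Then (α - 9)^3 - 1112 = 0, i.e. α is a root of g(x) = (x - 9)^3 - 1112 = x^3 - 27x^2 + 243x - 1841. Since g(x) = h(x - 9) where h(x) = x^3 - 1112, and h is irreducible over Q (because 1112 is not a perfect cube, so h has no rational root, and a monic cubic with no rational root is irreducible), g is also irreducible (irreducibility is preserved under the substitution x → x - 9). Hence m_α(x) = x^3 - 27x^2 + 243x - 1841.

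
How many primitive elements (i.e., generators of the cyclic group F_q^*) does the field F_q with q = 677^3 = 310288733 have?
There are φ(310288732) = 143209872 primitive elements

F_q^* is cyclic of order q - 1 = 310288732. A cyclic group of order m has exactly φ(m) generators. Here m = 310288732 = 2^2 · 13^2 · 459007, so the number of primitive elements is φ(310288732) = 143209872.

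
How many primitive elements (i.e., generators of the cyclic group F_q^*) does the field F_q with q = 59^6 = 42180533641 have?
There are φ(42180533640) = 9249085440 primitive elements

F_q^* is cyclic of order q - 1 = 42180533640. A cyclic group of order m has exactly φ(m) generators. Here m = 42180533640 = 2^3 · 3^2 · 5 · 7 · 29 · 163 · 3541, so the number of primitive elements is φ(42180533640) = 9249085440.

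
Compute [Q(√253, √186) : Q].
[Q(√253, √186) : Q] = 4

[Q(√253):Q] = 2 (min poly x^2 - 253, irreducible since 253 is squarefree > 1). For the top step, suppose √186 ∈ Q(√253), say √186 = c + d√253 with c, d ∈ Q. Squaring: 186 = c^2 + 253d^2 + 2cd√253. Since √253 ∉ Q this forces 2cd = 0. If d = 0 then √186 = c ∈ Q, contradicting 186 squarefree > 1. If c = 0 then 186 = 253d^2, so 253·186 = (253d)^2 is a perfect square in Q — but 253·186 = 47058 is not a perfect square (since 253 and 186 are distinct squarefree integers). Contradiction. Hence √186 ∉ Q(√253), so x^2 - 186 stays irreducible over Q(√253) and [Q(√253, √186) : Q(√253)] = 2. By the tower law, [Q(√253, √186) : Q] = 2 · 2 = 4.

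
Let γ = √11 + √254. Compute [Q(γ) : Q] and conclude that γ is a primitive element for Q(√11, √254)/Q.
[Q(γ) : Q] = 4 (equivalently, Q(γ) = Q(√11, √254))

Obviously Q(γ) ⊆ Q(√11, √254), and [Q(√11, √254):Q] = 4 (since 11, 254 are distinct squarefree integers > 1 with 2794 not a perfect square). To show equality we compute the minimal polynomial of γ. From γ = √11 + √254: γ^2 = 11 + 2√(2794) + 254 = 265 + 2√(2794), so γ^2 - 265 = 2√(2794); squaring, (γ^2 - 265)^2 = 4·2794, i.e. γ^4 - 530γ^2 + 70225 - 11176 = 0, i.e. γ^4 - 530γ^2 + 59049 = 0. So γ is a root of x^4 - 530x^2 + 59049. This polynomial is irreducible over Q: it has no rational root (each ±√11 ± √254 is irrational), and any factorization into two quadratics over Q would force √(2794) ∈ Q (pairing opposite roots) or √11, √254 ∈ Q (other pairings), all impossible. Hence [Q(γ):Q] = 4 = [Q(√11, √254):Q], so Q(γ) = Q(√11, √254).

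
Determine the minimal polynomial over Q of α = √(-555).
m_α(x) = x^2 + 555

α satisfies α^2 + 555 = 0, so x^2 + 555 annihilates α. Since d = -555 is squarefree and ≠ 1, it is not a perfect square in Q, so x^2 + 555 has no rational root and is therefore irreducible over Q (a degree-2 polynomial over a field is irreducible iff it has no root). Hence m_α(x) = x^2 + 555.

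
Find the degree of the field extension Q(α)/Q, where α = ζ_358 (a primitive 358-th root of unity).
[Q(α):Q] = 178

The minimal polynomial of ζ_358 over Q is the 358-th cyclotomic polynomial Φ_358(x), which is irreducible over Q and has degree φ(358) = 178. Hence [Q(α):Q] = φ(358) = 178.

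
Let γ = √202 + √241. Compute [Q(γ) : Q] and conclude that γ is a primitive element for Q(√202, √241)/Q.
[Q(γ) : Q] = 4 (equivalently, Q(γ) = Q(√202, √241))

Obviously Q(γ) ⊆ Q(√202, √241), and [Q(√202, √241):Q] = 4 (since 202, 241 are distinct squarefree integers > 1 with 48682 not a perfect square). To show equality we compute the minimal polynomial of γ. From γ = √202 + √241: γ^2 = 202 + 2√(48682) + 241 = 443 + 2√(48682), so γ^2 - 443 = 2√(48682); squaring, (γ^2 - 443)^2 = 4·48682, i.e. γ^4 - 886γ^2 + 196249 - 194728 = 0, i.e. γ^4 - 886γ^2 + 1521 = 0. So γ is a root of x^4 - 886x^2 + 1521. This polynomial is irreducible over Q: it has no rational root (each ±√202 ± √241 is irrational), and any factorization into two quadratics over Q would force √(48682) ∈ Q (pairing opposite roots) or √202, √241 ∈ Q (other pairings), all impossible. Hence [Q(γ):Q] = 4 = [Q(√202, √241):Q], so Q(γ) = Q(√202, √241).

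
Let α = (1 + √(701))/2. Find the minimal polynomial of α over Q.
m_α(x) = x^2 - x - 175

From 2α - 1 = √(701), squaring gives (2α - 1)^2 = 701, i.e. 4α^2 - 4α + 1 = 701, so α^2 - α + (1 - 701)/4 = 0. Since 701 ≡ 1 (mod 4), (1 - 701)/4 = -175 ∈ Z. The polynomial x^2 - x - 175 has discriminant 1 - 4·(-175) = 701, which is not a perfect square in Q (d = 701 is squarefree and ≠ 1), so x^2 - x - 175 is irreducible over Q. It is the minimal polynomial of α.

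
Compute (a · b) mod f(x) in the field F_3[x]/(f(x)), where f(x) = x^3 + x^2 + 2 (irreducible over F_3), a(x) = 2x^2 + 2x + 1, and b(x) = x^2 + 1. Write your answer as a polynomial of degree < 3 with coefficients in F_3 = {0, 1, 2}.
a · b ≡ x + 1 (mod f(x))

Multiply in F_3[x]: a(x)·b(x) = (2x^2 + 2x + 1)·(x^2 + 1) = 2x^4 + 2x^3 + 2x + 1. This has degree ≥ 3, so divide by f(x) over F_3: 2x^4 + 2x^3 + 2x + 1 = (2x)·(x^3 + x^2 + 2) + (x + 1). Hence a·b ≡ x + 1 (mod f). (F_3[x]/(f) is a field with 3^3 = 27 elements since f is irreducible of degree 3.)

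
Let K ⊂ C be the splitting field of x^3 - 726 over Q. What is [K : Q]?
[K : Q] = 6

The roots of x^3 - 726 are ∛726, ω∛726, ω^2∛726 where ω = e^(2πi/3) is a primitive cube root of unity, so K = Q(∛726, ω). Now [Q(∛726):Q] = 3 (since 726 is not a perfect cube, x^3 - 726 is irreducible) and [Q(ω):Q] = 2. Both 2 and 3 divide [K:Q], and [K:Q] ≤ 3·2 = 6, so [K:Q] = 6. (Equivalently: Q(∛726) ⊂ R but ω ∉ R, so [K : Q(∛726)] = 2.)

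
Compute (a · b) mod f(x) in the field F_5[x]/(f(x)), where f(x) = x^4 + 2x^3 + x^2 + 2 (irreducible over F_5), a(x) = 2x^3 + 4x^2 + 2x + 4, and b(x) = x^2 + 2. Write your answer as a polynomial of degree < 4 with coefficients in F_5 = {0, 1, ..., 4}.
a · b ≡ 4x^3 + 2x^2 + 3 (mod f(x))

Multiply in F_5[x]: a(x)·b(x) = (2x^3 + 4x^2 + 2x + 4)·(x^2 + 2) = 2x^5 + 4x^4 + x^3 + 2x^2 + 4x + 3. This has degree ≥ 4, so divide by f(x) over F_5: 2x^5 + 4x^4 + x^3 + 2x^2 + 4x + 3 = (2x)·(x^4 + 2x^3 + x^2 + 2) + (4x^3 + 2x^2 + 3). Hence a·b ≡ 4x^3 + 2x^2 + 3 (mod f). (F_5[x]/(f) is a field with 5^4 = 625 elements since f is irreducible of degree 4.)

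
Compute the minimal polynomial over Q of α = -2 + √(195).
m_α(x) = x^2 + 4x - 191

From α + 2 = √(195), squaring gives (α + 2)^2 = 195, i.e. α^2 + 4α + 4 = 195, so α^2 + 4α - 191 = 0. The discriminant of x^2 + 4x - 191 is (4)^2 - 4·(-191) = 16 + 764 = 780, and 4·(195) is not a perfect square in Q since 195 is squarefree and ≠ 1. Hence x^2 + 4x - 191 is irreducible over Q and is the minimal polynomial of α.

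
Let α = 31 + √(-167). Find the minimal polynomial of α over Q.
m_α(x) = x^2 - 62x + 1128

From α - 31 = √(-167), squaring gives (α - 31)^2 = -167, i.e. α^2 - 62α + 961 = -167, so α^2 - 62α + 1128 = 0. The discriminant of x^2 - 62x + 1128 is (-62)^2 - 4·(1128) = 3844 - 4512 = -668, and 4·(-167) is not a perfect square in Q since -167 is squarefree and ≠ 1. Hence x^2 - 62x + 1128 is irreducible over Q and is the minimal polynomial of α.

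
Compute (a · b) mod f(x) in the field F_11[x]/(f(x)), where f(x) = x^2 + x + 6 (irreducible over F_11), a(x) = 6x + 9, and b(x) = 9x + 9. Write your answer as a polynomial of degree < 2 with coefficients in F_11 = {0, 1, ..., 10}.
a · b ≡ 4x + 10 (mod f(x))

Multiply in F_11[x]: a(x)·b(x) = (6x + 9)·(9x + 9) = 10x^2 + 3x + 4. This has degree ≥ 2, so divide by f(x) over F_11: 10x^2 + 3x + 4 = (10)·(x^2 + x + 6) + (4x + 10). Hence a·b ≡ 4x + 10 (mod f). (F_11[x]/(f) is a field with 11^2 = 121 elements since f is irreducible of degree 2.)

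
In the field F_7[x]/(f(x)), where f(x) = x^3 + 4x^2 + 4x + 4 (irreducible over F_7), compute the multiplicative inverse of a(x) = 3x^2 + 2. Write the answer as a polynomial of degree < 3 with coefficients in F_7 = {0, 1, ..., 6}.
a(x)^(-1) ≡ 3x^2 + x + 1 (mod f(x))

Since f is irreducible over F_7, F_7[x]/(f) is a field and a(x) ≠ 0 has an inverse. Apply the extended Euclidean algorithm to f(x) and a(x) in F_7[x]: f(x) = (5x + 6)·a(x) + (x + 6);  a(x) = (3x + 3)·(x + 6) + (5). The last nonzero remainder is the constant 5 = gcd(f, a) in F_7. Back-substituting through the division chain expresses 5 = s(x)·a(x) + t(x)·f(x) with s(x) ≡ x^2 + 5x + 5 (mod f), so (x^2 + 5x + 5)·a(x) ≡ 5 (mod f). Multiplying by 5^(-1) ≡ 3 in F_7 gives a(x)^(-1) ≡ 3·(x^2 + 5x + 5) ≡ 3x^2 + x + 1 (mod f). Check: (3x^2 + 2)·(3x^2 + x + 1) = 2x^4 + 3x^3 + 2x^2 + 2x + 2 ≡ 1 (mod x^3 + 4x^2 + 4x + 4).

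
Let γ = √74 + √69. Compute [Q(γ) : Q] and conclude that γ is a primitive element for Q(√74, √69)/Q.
[Q(γ) : Q] = 4 (equivalently, Q(γ) = Q(√74, √69))

Obviously Q(γ) ⊆ Q(√74, √69), and [Q(√74, √69):Q] = 4 (since 74, 69 are distinct squarefree integers > 1 with 5106 not a perfect square). To show equality we compute the minimal polynomial of γ. From γ = √74 + √69: γ^2 = 74 + 2√(5106) + 69 = 143 + 2√(5106), so γ^2 - 143 = 2√(5106); squaring, (γ^2 - 143)^2 = 4·5106, i.e. γ^4 - 286γ^2 + 20449 - 20424 = 0, i.e. γ^4 - 286γ^2 + 25 = 0. So γ is a root of x^4 - 286x^2 + 25. This polynomial is irreducible over Q: it has no rational root (each ±√74 ± √69 is irrational), and any factorization into two quadratics over Q would force √(5106) ∈ Q (pairing opposite roots) or √74, √69 ∈ Q (other pairings), all impossible. Hence [Q(γ):Q] = 4 = [Q(√74, √69):Q], so Q(γ) = Q(√74, √69).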